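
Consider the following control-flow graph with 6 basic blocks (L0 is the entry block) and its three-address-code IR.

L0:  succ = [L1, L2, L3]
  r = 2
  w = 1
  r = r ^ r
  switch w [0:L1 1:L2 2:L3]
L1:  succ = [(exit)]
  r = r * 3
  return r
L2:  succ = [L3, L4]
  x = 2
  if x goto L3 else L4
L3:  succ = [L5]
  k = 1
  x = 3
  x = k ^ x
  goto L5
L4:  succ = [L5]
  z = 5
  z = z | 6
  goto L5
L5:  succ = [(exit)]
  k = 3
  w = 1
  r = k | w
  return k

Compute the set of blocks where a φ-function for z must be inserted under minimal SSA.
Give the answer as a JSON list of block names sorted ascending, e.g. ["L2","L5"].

Answer: ["L5"]

Analysis:
idom tree: L1←L0 L2←L0 L3←L0 L4←L2 L5←L0
Dom at joins:
  L3: preds {L0,L2}: {L0} ∩ {L0,L2} = {L0}; idom=L0
  L5: preds {L3,L4}: {L0,L3} ∩ {L0,L2,L4} = {L0}; idom=L0

DF derivation:
  L3←L0: walk · to L0
  L3←L2: walk L2 to L0
  L5←L3: walk L3 to L0
  L5←L4: walk L4→L2 to L0
  L0: DF=∅
  L1: DF=∅
  L2: DF={L3,L5}
  L3: DF={L5}
  L4: DF={L5}
  L5: DF=∅

φ for z: defs {L4}
  DF⁺ = {L5}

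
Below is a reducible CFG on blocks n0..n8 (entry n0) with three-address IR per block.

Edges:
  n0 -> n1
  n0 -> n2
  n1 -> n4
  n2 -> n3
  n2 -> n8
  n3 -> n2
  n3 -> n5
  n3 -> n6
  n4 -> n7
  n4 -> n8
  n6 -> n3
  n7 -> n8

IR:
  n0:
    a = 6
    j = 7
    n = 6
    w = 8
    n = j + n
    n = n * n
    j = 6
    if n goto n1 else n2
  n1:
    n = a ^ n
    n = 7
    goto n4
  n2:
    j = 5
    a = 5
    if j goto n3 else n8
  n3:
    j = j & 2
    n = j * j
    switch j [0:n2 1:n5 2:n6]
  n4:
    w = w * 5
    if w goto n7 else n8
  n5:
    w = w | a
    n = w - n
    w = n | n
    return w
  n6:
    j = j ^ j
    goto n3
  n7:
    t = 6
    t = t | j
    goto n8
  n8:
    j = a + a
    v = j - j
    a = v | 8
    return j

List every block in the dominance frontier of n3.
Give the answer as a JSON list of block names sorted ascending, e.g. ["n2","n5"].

Answer: ["n2", "n3"]

Derivation:
idom tree: n1←n0 n2←n0 n3←n2 n4←n1 n5←n3 n6←n3 n7←n4 n8←n0
Dom∩ at merges:
  n2: preds {n0,n3}: {n0} ∩ {n0,n2,n3} = {n0}; idom=n0
  n3: preds {n2,n6}: {n0,n2} ∩ {n0,n2,n3,n6} = {n0,n2}; idom=n2
  n8: preds {n2,n4,n7}: {n0,n2} ∩ {n0,n1,n4} ∩ {n0,n1,n4,n7} = {n0}; idom=n0

DF derivation:
  join n2 pred n0: · stop@n0
  join n2 pred n3: n3→n2 stop@n0
  join n3 pred n2: · stop@n2
  join n3 pred n6: n6→n3 stop@n2
  join n8 pred n2: n2 stop@n0
  join n8 pred n4: n4→n1 stop@n0
  join n8 pred n7: n7→n4→n1 stop@n0
  DF(n0)=∅
  DF(n1)={n8}
  DF(n2)={n2,n8}
  DF(n3)={n2,n3}
  DF(n4)={n8}
  DF(n5)=∅
  DF(n6)={n3}
  DF(n7)={n8}
  DF(n8)=∅

DF(n3) = ["n2", "n3"]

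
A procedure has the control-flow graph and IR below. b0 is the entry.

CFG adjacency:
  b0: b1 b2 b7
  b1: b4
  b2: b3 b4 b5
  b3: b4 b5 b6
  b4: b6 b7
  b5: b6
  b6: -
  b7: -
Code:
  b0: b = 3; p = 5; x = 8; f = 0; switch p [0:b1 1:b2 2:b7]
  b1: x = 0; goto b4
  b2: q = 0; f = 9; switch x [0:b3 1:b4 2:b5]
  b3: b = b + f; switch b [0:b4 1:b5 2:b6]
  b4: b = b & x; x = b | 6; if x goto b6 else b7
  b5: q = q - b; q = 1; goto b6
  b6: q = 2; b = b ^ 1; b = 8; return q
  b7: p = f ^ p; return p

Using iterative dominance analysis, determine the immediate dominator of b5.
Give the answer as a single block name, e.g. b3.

Answer: b2

Derivation:
idom tree: b1←b0 b2←b0 b3←b2 b4←b0 b5←b2 b6←b0 b7←b0
Dom at joins:
  b4: preds {b1,b2,b3}: {b0,b1} ∩ {b0,b2} ∩ {b0,b2,b3} = {b0}; idom=b0
  b5: preds {b2,b3}: {b0,b2} ∩ {b0,b2,b3} = {b0,b2}; idom=b2
  b6: preds {b3,b4,b5}: {b0,b2,b3} ∩ {b0,b4} ∩ {b0,b2,b5} = {b0}; idom=b0
  b7: preds {b0,b4}: {b0} ∩ {b0,b4} = {b0}; idom=b0

idom(b5) = b2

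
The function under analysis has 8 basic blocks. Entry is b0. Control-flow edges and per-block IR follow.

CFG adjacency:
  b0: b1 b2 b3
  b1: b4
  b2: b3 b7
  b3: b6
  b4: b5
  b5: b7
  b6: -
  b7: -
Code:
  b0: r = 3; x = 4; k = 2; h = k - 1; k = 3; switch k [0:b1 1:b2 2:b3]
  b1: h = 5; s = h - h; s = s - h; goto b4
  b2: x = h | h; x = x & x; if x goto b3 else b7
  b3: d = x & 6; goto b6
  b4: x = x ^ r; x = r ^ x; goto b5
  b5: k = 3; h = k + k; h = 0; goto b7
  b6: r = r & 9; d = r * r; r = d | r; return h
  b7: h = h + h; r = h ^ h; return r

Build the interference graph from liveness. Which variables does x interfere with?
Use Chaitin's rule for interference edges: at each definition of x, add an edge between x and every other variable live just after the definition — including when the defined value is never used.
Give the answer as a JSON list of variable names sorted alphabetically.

Per-block:
  b0 def {h,k,r,x} use ∅
  b1 def {h,s} use ∅
  b2 def {x} use {h}
  b3 def {d} use {x}
  b4 def {x} use {r,x}
  b5 def {h,k} use ∅
  b6 def {d,r} use {h,r}
  b7 def {h,r} use {h}

Liveness:
  b0 li=∅ lo={h,r,x}
  b1 li={r,x} lo={r,x}
  b2 li={h,r} lo={h,r,x}
  b3 li={h,r,x} lo={h,r}
  b4 li={r,x} lo=∅
  b5 li=∅ lo={h}
  b6 li={h,r} lo=∅
  b7 li={h} lo=∅

Interference:
  d — {h,r}
  h — {d,k,r,s,x}
  k — {h,r,x}
  r — {d,h,k,s,x}
  s — {h,r,x}
  x — {h,k,r,s}

N(x) = ["h", "k", "r", "s"]

Answer: ["h", "k", "r", "s"]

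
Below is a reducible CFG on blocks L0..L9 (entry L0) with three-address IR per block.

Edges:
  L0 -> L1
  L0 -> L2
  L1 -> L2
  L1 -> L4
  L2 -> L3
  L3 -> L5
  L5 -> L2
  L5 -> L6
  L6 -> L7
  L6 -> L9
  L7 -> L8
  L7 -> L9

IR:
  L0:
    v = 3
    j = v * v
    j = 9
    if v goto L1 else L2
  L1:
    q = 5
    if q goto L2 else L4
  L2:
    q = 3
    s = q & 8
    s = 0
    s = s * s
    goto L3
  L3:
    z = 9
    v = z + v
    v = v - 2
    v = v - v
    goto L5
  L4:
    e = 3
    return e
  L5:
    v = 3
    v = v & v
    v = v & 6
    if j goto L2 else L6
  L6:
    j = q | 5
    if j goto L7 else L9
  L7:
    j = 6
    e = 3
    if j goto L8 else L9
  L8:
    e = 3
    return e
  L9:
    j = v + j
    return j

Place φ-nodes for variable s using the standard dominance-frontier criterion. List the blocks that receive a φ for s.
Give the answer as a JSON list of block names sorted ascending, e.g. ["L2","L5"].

Answer: ["L2"]

Analysis:
idom tree: L1←L0 L2←L0 L3←L2 L4←L1 L5←L3 L6←L5 L7←L6 L8←L7 L9←L6
Dom∩ at merges:
  L2: preds {L0,L1,L5}: {L0} ∩ {L0,L1} ∩ {L0,L2,L3,L5} = {L0}; idom=L0
  L9: preds {L6,L7}: {L0,L2,L3,L5,L6} ∩ {L0,L2,L3,L5,L6,L7} = {L0,L2,L3,L5,L6}; idom=L6

DF walk-up:
  L2←L0: walk · to L0
  L2←L1: walk L1 to L0
  L2←L5: walk L5→L3→L2 to L0
  L9←L6: walk · to L6
  L9←L7: walk L7 to L6
  L0: DF=∅
  L1: DF={L2}
  L2: DF={L2}
  L3: DF={L2}
  L4: DF=∅
  L5: DF={L2}
  L6: DF=∅
  L7: DF={L9}
  L8: DF=∅
  L9: DF=∅

φ for s: defs {L2}
  DF⁺ = {L2}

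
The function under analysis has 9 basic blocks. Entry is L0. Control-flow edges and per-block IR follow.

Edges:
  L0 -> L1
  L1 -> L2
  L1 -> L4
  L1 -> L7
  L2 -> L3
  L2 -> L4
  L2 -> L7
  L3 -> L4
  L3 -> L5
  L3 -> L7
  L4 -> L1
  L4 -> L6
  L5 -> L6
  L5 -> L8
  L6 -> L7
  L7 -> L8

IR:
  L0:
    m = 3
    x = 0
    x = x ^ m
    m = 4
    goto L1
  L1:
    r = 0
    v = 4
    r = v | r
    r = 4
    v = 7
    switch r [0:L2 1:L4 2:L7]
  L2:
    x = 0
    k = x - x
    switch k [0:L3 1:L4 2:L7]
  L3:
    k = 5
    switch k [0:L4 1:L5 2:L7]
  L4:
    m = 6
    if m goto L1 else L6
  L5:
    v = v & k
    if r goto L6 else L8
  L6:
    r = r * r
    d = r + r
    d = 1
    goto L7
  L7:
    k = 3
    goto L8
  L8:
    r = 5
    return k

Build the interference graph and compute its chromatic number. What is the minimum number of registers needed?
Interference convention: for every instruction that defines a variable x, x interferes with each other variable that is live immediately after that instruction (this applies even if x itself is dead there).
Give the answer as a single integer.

def/use:
  L0: {m,x} / ∅
  L1: {r,v} / ∅
  L2: {k,x} / ∅
  L3: {k} / ∅
  L4: {m} / ∅
  L5: {v} / {k,r,v}
  L6: {d,r} / {r}
  L7: {k} / ∅
  L8: {r} / {k}

Backward fixpoint:
  L0: in=∅ out=∅
  L1: in=∅ out={r,v}
  L2: in={r,v} out={r,v}
  L3: in={r,v} out={k,r,v}
  L4: in={r} out={r}
  L5: in={k,r,v} out={k,r}
  L6: in={r} out=∅
  L7: in=∅ out={k}
  L8: in={k} out=∅

Conflict graph:
  d — ∅
  k — {r,v}
  m — {r,x}
  r — {k,m,v,x}
  v — {k,r,x}
  x — {m,r,v}

Chromatic number:
  clique {k,r,v} ⇒ need ≥ 3
  3-colouring: c0={d,r}  c1={m,v}  c2={k,x}
  χ = 3

Answer: 3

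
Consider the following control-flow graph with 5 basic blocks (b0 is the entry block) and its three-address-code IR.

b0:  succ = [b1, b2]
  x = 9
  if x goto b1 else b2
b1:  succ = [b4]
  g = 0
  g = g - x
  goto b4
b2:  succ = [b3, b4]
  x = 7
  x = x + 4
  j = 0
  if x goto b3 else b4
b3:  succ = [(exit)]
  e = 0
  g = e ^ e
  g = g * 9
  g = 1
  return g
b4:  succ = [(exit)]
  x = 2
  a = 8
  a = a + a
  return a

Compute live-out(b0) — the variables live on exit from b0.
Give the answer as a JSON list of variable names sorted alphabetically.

Block summaries:
  b0: def={x} ue=∅
  b1: def={g} ue={x}
  b2: def={j,x} ue=∅
  b3: def={e,g} ue=∅
  b4: def={a,x} ue=∅

Liveness:
  b0 li=∅ lo={x}
  b1 li={x} lo=∅
  b2 li=∅ lo=∅
  b3 li=∅ lo=∅
  b4 li=∅ lo=∅

live-out(b0) = ["x"]

Answer: ["x"]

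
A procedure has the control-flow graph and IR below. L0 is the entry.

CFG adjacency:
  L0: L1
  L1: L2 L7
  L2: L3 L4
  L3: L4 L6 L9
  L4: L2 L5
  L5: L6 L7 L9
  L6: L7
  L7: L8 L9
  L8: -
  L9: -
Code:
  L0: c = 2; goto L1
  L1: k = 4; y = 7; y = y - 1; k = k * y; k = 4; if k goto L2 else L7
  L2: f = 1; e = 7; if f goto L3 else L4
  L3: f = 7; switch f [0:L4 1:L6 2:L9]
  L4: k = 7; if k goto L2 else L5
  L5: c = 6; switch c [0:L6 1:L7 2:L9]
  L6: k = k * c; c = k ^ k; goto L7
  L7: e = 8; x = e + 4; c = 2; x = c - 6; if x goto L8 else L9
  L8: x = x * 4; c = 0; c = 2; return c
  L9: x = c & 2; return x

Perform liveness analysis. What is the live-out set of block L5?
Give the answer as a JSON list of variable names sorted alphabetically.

Answer: ["c", "k"]

Working:
Per-block:
  L0 def {c} use ∅
  L1 def {k,y} use ∅
  L2 def {e,f} use ∅
  L3 def {f} use ∅
  L4 def {k} use ∅
  L5 def {c} use ∅
  L6 def {c,k} use {c,k}
  L7 def {c,e,x} use ∅
  L8 def {c,x} use {x}
  L9 def {x} use {c}

Backward fixpoint:
  live L0: ∅→{c}
  live L1: {c}→{c,k}
  live L2: {c,k}→{c,k}
  live L3: {c,k}→{c,k}
  live L4: {c}→{c,k}
  live L5: {k}→{c,k}
  live L6: {c,k}→∅
  live L7: ∅→{c,x}
  live L8: {x}→∅
  live L9: {c}→∅

live-out(L5) = ["c", "k"]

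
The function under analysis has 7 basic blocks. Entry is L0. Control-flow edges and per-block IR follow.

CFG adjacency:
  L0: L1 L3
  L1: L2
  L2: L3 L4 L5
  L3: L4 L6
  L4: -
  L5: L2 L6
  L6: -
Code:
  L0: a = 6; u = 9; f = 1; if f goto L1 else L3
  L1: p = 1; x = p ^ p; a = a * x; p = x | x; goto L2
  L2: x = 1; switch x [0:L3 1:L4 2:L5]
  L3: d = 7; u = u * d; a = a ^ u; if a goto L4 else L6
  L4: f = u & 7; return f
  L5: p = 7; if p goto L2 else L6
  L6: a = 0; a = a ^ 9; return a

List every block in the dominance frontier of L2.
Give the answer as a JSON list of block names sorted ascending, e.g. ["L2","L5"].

idom tree: L1←L0 L2←L1 L3←L0 L4←L0 L5←L2 L6←L0
Dom∩ at merges:
  L2: preds {L1,L5}: {L0,L1} ∩ {L0,L1,L2,L5} = {L0,L1}; idom=L1
  L3: preds {L0,L2}: {L0} ∩ {L0,L1,L2} = {L0}; idom=L0
  L4: preds {L2,L3}: {L0,L1,L2} ∩ {L0,L3} = {L0}; idom=L0
  L6: preds {L3,L5}: {L0,L3} ∩ {L0,L1,L2,L5} = {L0}; idom=L0

DF walk-up:
  L2←L1: walk · to L1
  L2←L5: walk L5→L2 to L1
  L3←L0: walk · to L0
  L3←L2: walk L2→L1 to L0
  L4←L2: walk L2→L1 to L0
  L4←L3: walk L3 to L0
  L6←L3: walk L3 to L0
  L6←L5: walk L5→L2→L1 to L0
  L0: DF=∅
  L1: DF={L3,L4,L6}
  L2: DF={L2,L3,L4,L6}
  L3: DF={L4,L6}
  L4: DF=∅
  L5: DF={L2,L6}
  L6: DF=∅

DF(L2) = ["L2", "L3", "L4", "L6"]

Answer: ["L2", "L3", "L4", "L6"]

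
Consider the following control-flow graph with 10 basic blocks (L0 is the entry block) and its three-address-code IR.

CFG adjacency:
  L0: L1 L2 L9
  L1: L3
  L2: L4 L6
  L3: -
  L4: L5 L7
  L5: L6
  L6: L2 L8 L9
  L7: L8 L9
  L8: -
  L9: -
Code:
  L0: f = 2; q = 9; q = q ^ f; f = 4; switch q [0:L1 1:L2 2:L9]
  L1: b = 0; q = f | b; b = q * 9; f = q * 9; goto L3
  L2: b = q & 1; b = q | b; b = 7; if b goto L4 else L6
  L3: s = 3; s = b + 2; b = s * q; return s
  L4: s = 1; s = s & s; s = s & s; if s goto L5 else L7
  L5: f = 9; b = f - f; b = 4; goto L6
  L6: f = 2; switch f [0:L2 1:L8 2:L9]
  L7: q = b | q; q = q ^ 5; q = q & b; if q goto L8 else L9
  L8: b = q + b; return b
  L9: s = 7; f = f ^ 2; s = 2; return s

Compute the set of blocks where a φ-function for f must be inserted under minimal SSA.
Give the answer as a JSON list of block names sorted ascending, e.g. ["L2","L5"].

idom tree: L1←L0 L2←L0 L3←L1 L4←L2 L5←L4 L6←L2 L7←L4 L8←L2 L9←L0
Dom at joins:
  L2: preds {L0,L6}: {L0} ∩ {L0,L2,L6} = {L0}; idom=L0
  L6: preds {L2,L5}: {L0,L2} ∩ {L0,L2,L4,L5} = {L0,L2}; idom=L2
  L8: preds {L6,L7}: {L0,L2,L6} ∩ {L0,L2,L4,L7} = {L0,L2}; idom=L2
  L9: preds {L0,L6,L7}: {L0} ∩ {L0,L2,L6} ∩ {L0,L2,L4,L7} = {L0}; idom=L0

DF walk-up:
  join L2 pred L0: · stop@L0
  join L2 pred L6: L6→L2 stop@L0
  join L6 pred L2: · stop@L2
  join L6 pred L5: L5→L4 stop@L2
  join L8 pred L6: L6 stop@L2
  join L8 pred L7: L7→L4 stop@L2
  join L9 pred L0: · stop@L0
  join L9 pred L6: L6→L2 stop@L0
  join L9 pred L7: L7→L4→L2 stop@L0
  L0: DF=∅
  L1: DF=∅
  L2: DF={L2,L9}
  L3: DF=∅
  L4: DF={L6,L8,L9}
  L5: DF={L6}
  L6: DF={L2,L8,L9}
  L7: DF={L8,L9}
  L8: DF=∅
  L9: DF=∅

φ for f: defs {L0,L1,L5,L6,L9}
  DF⁺ = {L2,L6,L8,L9}

Answer: ["L2", "L6", "L8", "L9"]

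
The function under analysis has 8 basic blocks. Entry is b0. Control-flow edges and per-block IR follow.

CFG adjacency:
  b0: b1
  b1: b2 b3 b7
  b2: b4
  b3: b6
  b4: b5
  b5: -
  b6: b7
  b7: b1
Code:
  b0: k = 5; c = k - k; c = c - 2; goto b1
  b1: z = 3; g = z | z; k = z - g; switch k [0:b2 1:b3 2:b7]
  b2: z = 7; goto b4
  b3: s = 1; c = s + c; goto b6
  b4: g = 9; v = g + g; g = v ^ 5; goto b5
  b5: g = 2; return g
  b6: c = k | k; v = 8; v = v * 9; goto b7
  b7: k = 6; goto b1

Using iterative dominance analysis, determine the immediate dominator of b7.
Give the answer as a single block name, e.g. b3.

Answer: b1

Working:
idom tree: b1←b0 b2←b1 b3←b1 b4←b2 b5←b4 b6←b3 b7←b1
Join-block Dom:
  b1: preds {b0,b7}: {b0} ∩ {b0,b1,b7} = {b0}; idom=b0
  b7: preds {b1,b6}: {b0,b1} ∩ {b0,b1,b3,b6} = {b0,b1}; idom=b1

idom(b7) = b1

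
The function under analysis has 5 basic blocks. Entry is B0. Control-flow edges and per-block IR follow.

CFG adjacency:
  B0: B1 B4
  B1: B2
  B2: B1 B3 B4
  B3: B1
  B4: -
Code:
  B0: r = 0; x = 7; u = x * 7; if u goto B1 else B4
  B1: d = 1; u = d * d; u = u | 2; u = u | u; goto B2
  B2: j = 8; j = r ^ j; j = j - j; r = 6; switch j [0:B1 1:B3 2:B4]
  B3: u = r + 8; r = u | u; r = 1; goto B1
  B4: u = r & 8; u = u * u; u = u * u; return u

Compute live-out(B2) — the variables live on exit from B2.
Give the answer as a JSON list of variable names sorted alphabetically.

Per-block:
  B0: def={r,u,x} ue=∅
  B1: def={d,u} ue=∅
  B2: def={j,r} ue={r}
  B3: def={r,u} ue={r}
  B4: def={u} ue={r}

Live sets:
  B0: in=∅ out={r}
  B1: in={r} out={r}
  B2: in={r} out={r}
  B3: in={r} out={r}
  B4: in={r} out=∅

live-out(B2) = ["r"]

Answer: ["r"]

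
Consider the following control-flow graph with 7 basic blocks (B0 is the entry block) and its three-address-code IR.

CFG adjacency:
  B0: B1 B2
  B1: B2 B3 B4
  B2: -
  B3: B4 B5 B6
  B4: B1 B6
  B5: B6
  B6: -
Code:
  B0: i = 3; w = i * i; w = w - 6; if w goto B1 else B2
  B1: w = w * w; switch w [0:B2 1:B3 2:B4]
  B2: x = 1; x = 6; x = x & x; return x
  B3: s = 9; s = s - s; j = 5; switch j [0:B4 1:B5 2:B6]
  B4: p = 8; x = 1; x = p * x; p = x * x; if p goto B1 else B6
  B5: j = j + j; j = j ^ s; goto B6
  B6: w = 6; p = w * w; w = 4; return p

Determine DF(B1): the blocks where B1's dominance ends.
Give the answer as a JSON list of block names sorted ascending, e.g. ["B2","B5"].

Answer: ["B1", "B2"]

Analysis:
idom tree: B1←B0 B2←B0 B3←B1 B4←B1 B5←B3 B6←B1
Dom∩ at merges:
  B1: preds {B0,B4}: {B0} ∩ {B0,B1,B4} = {B0}; idom=B0
  B2: preds {B0,B1}: {B0} ∩ {B0,B1} = {B0}; idom=B0
  B4: preds {B1,B3}: {B0,B1} ∩ {B0,B1,B3} = {B0,B1}; idom=B1
  B6: preds {B3,B4,B5}: {B0,B1,B3} ∩ {B0,B1,B4} ∩ {B0,B1,B3,B5} = {B0,B1}; idom=B1

DF walk-up:
  B1←B0: walk · to B0
  B1←B4: walk B4→B1 to B0
  B2←B0: walk · to B0
  B2←B1: walk B1 to B0
  B4←B1: walk · to B1
  B4←B3: walk B3 to B1
  B6←B3: walk B3 to B1
  B6←B4: walk B4 to B1
  B6←B5: walk B5→B3 to B1
  DF(B0)=∅
  DF(B1)={B1,B2}
  DF(B2)=∅
  DF(B3)={B4,B6}
  DF(B4)={B1,B6}
  DF(B5)={B6}
  DF(B6)=∅

DF(B1) = ["B1", "B2"]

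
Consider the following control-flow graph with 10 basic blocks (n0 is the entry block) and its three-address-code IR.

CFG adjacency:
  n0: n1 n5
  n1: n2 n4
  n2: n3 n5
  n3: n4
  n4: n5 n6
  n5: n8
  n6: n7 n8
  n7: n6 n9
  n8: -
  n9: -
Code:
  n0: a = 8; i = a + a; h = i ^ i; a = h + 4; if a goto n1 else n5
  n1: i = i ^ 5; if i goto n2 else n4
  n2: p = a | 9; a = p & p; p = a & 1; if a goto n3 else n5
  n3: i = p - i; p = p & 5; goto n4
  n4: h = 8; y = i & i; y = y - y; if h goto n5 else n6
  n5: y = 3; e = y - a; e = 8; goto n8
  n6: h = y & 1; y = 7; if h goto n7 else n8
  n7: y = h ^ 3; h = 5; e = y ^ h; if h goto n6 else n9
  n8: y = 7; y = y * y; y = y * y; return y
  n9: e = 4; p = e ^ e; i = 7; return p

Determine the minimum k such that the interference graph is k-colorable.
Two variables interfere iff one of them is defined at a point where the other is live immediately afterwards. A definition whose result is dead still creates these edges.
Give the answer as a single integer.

Per-block:
  n0 def {a,h,i} use ∅
  n1 def {i} use {i}
  n2 def {a,p} use {a}
  n3 def {i,p} use {i,p}
  n4 def {h,y} use {i}
  n5 def {e,y} use {a}
  n6 def {h,y} use {y}
  n7 def {e,h,y} use {h}
  n8 def {y} use ∅
  n9 def {e,i,p} use ∅

Backward fixpoint:
  n0 li=∅ lo={a,i}
  n1 li={a,i} lo={a,i}
  n2 li={a,i} lo={a,i,p}
  n3 li={a,i,p} lo={a,i}
  n4 li={a,i} lo={a,y}
  n5 li={a} lo=∅
  n6 li={y} lo={h}
  n7 li={h} lo={y}
  n8 li=∅ lo=∅
  n9 li=∅ lo=∅

Interference:
  a: {h,i,p,y}
  e: {h,y}
  h: {a,e,i,y}
  i: {a,h,p}
  p: {a,i}
  y: {a,e,h}

Registers:
  {a,h,i} pairwise interfere (3-clique) ⇒ χ ≥ 3
  3-colouring: r0={a,e}  r1={h,p}  r2={i,y}
  χ = 3

Answer: 3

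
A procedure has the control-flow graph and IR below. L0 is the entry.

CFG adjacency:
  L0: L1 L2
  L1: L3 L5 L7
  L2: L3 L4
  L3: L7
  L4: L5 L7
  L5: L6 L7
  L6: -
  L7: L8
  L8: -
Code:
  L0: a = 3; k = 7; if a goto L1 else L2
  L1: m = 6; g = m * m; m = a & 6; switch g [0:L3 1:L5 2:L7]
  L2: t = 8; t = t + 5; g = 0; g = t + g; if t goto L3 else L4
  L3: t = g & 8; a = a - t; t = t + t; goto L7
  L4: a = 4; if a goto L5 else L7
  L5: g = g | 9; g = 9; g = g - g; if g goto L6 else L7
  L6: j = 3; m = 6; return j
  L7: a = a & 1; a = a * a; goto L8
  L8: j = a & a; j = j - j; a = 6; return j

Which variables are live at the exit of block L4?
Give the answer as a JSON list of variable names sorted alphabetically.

def/use:
  L0 def {a,k} use ∅
  L1 def {g,m} use {a}
  L2 def {g,t} use ∅
  L3 def {a,t} use {a,g}
  L4 def {a} use ∅
  L5 def {g} use {g}
  L6 def {j,m} use ∅
  L7 def {a} use {a}
  L8 def {a,j} use {a}

Live sets:
  L0 li=∅ lo={a}
  L1 li={a} lo={a,g}
  L2 li={a} lo={a,g}
  L3 li={a,g} lo={a}
  L4 li={g} lo={a,g}
  L5 li={a,g} lo={a}
  L6 li=∅ lo=∅
  L7 li={a} lo={a}
  L8 li={a} lo=∅

live-out(L4) = ["a", "g"]

Answer: ["a", "g"]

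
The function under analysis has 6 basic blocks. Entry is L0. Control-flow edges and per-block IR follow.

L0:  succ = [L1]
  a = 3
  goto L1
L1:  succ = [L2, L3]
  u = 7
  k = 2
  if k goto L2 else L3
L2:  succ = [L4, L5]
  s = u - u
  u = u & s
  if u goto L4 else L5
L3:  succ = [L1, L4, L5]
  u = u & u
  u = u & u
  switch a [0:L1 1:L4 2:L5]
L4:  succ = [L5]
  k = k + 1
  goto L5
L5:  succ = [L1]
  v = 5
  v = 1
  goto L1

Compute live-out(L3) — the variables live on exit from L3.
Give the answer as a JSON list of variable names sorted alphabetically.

Per-block:
  L0 def {a} use ∅
  L1 def {k,u} use ∅
  L2 def {s,u} use {u}
  L3 def {u} use {a,u}
  L4 def {k} use {k}
  L5 def {v} use ∅

Live sets:
  L0: in=∅ out={a}
  L1: in={a} out={a,k,u}
  L2: in={a,k,u} out={a,k}
  L3: in={a,k,u} out={a,k}
  L4: in={a,k} out={a}
  L5: in={a} out={a}

live-out(L3) = ["a", "k"]

Answer: ["a", "k"]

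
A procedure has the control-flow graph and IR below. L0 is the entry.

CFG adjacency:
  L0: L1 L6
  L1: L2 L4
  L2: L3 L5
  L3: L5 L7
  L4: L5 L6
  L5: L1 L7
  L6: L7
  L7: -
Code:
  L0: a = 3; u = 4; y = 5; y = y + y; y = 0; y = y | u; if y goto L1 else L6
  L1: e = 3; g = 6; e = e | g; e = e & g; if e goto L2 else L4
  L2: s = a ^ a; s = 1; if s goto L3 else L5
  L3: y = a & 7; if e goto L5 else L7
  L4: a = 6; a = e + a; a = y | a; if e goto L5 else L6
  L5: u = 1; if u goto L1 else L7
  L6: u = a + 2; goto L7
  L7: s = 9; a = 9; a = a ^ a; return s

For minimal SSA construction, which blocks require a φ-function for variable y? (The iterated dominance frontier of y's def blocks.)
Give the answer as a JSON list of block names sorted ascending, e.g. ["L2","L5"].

idom tree: L1←L0 L2←L1 L3←L2 L4←L1 L5←L1 L6←L0 L7←L0
Join-block Dom:
  L1: preds {L0,L5}: {L0} ∩ {L0,L1,L5} = {L0}; idom=L0
  L5: preds {L2,L3,L4}: {L0,L1,L2} ∩ {L0,L1,L2,L3} ∩ {L0,L1,L4} = {L0,L1}; idom=L1
  L6: preds {L0,L4}: {L0} ∩ {L0,L1,L4} = {L0}; idom=L0
  L7: preds {L3,L5,L6}: {L0,L1,L2,L3} ∩ {L0,L1,L5} ∩ {L0,L6} = {L0}; idom=L0

DF walk-up:
  join L1 pred L0: · stop@L0
  join L1 pred L5: L5→L1 stop@L0
  join L5 pred L2: L2 stop@L1
  join L5 pred L3: L3→L2 stop@L1
  join L5 pred L4: L4 stop@L1
  join L6 pred L0: · stop@L0
  join L6 pred L4: L4→L1 stop@L0
  join L7 pred L3: L3→L2→L1 stop@L0
  join L7 pred L5: L5→L1 stop@L0
  join L7 pred L6: L6 stop@L0
  DF(L0)=∅
  DF(L1)={L1,L6,L7}
  DF(L2)={L5,L7}
  DF(L3)={L5,L7}
  DF(L4)={L5,L6}
  DF(L5)={L1,L7}
  DF(L6)={L7}
  DF(L7)=∅

φ for y: defs {L0,L3}
  DF⁺ = {L1,L5,L6,L7}

Answer: ["L1", "L5", "L6", "L7"]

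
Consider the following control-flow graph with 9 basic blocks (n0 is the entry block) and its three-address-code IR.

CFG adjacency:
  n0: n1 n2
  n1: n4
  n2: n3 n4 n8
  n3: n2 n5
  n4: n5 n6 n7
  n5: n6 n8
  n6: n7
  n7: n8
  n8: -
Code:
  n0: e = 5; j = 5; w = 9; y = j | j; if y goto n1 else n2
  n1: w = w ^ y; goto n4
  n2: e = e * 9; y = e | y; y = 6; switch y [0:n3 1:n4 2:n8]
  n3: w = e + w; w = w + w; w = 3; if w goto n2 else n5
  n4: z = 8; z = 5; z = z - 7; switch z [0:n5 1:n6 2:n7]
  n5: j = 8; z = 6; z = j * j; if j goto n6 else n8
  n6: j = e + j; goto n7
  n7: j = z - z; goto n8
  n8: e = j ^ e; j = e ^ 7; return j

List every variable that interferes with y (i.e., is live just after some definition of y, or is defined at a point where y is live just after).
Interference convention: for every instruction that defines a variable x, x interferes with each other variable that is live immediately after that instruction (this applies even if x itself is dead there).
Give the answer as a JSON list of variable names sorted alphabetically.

Block summaries:
  n0: def={e,j,w,y} ue=∅
  n1: def={w} ue={w,y}
  n2: def={e,y} ue={e,y}
  n3: def={w} ue={e,w}
  n4: def={z} ue=∅
  n5: def={j,z} ue=∅
  n6: def={j} ue={e,j}
  n7: def={j} ue={z}
  n8: def={e,j} ue={e,j}

Live sets:
  live n0: ∅→{e,j,w,y}
  live n1: {e,j,w,y}→{e,j}
  live n2: {e,j,w,y}→{e,j,w,y}
  live n3: {e,j,w,y}→{e,j,w,y}
  live n4: {e,j}→{e,j,z}
  live n5: {e}→{e,j,z}
  live n6: {e,j,z}→{e,z}
  live n7: {e,z}→{e,j}
  live n8: {e,j}→∅

Interfere edges:
  e: {j,w,y,z}
  j: {e,w,y,z}
  w: {e,j,y}
  y: {e,j,w}
  z: {e,j}

N(y) = ["e", "j", "w"]

Answer: ["e", "j", "w"]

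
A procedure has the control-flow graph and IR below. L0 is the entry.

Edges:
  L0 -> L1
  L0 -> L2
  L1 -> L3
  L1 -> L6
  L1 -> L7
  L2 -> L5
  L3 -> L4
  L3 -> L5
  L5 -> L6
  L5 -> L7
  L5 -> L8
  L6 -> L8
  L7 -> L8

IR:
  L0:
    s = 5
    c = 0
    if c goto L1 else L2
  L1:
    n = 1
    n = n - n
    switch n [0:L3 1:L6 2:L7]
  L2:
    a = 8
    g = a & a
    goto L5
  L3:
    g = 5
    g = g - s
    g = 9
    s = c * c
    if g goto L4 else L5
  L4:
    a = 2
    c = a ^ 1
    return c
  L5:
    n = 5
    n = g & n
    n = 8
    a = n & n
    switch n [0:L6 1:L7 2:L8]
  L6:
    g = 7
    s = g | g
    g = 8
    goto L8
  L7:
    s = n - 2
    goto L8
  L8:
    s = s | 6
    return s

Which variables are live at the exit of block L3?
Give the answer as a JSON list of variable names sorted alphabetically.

Answer: ["g", "s"]

Derivation:
Per-block:
  L0 def {c,s} use ∅
  L1 def {n} use ∅
  L2 def {a,g} use ∅
  L3 def {g,s} use {c,s}
  L4 def {a,c} use ∅
  L5 def {a,n} use {g}
  L6 def {g,s} use ∅
  L7 def {s} use {n}
  L8 def {s} use {s}

Live sets:
  L0: in=∅ out={c,s}
  L1: in={c,s} out={c,n,s}
  L2: in={s} out={g,s}
  L3: in={c,s} out={g,s}
  L4: in=∅ out=∅
  L5: in={g,s} out={n,s}
  L6: in=∅ out={s}
  L7: in={n} out={s}
  L8: in={s} out=∅

live-out(L3) = ["g", "s"]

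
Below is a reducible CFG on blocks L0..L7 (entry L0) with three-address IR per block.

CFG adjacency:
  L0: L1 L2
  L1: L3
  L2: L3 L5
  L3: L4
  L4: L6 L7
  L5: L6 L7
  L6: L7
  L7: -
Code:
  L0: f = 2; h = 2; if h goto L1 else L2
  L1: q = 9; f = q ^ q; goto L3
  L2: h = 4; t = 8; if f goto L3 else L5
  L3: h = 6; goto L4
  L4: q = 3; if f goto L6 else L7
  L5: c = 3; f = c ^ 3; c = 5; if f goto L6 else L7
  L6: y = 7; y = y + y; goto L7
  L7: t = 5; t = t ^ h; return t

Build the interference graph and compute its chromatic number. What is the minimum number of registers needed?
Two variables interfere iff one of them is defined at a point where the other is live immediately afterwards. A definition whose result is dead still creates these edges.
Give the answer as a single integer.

Per-block:
  L0: {f,h} / ∅
  L1: {f,q} / ∅
  L2: {h,t} / {f}
  L3: {h} / ∅
  L4: {q} / {f}
  L5: {c,f} / ∅
  L6: {y} / ∅
  L7: {t} / {h}

Live sets:
  L0: in=∅ out={f}
  L1: in=∅ out={f}
  L2: in={f} out={f,h}
  L3: in={f} out={f,h}
  L4: in={f,h} out={h}
  L5: in={h} out={h}
  L6: in={h} out={h}
  L7: in={h} out=∅

Conflict graph:
  c↔{f,h}
  f↔{c,h,q,t}
  h↔{c,f,q,t,y}
  q↔{f,h}
  t↔{f,h}
  y↔{h}

Chromatic number:
  clique {c,f,h} ⇒ need ≥ 3
  assign c→R2 f→R1 h→R0 q→R2 t→R2 y→R1 — no edge inside a register ⇒ χ ≤ 3
  χ = 3

Answer: 3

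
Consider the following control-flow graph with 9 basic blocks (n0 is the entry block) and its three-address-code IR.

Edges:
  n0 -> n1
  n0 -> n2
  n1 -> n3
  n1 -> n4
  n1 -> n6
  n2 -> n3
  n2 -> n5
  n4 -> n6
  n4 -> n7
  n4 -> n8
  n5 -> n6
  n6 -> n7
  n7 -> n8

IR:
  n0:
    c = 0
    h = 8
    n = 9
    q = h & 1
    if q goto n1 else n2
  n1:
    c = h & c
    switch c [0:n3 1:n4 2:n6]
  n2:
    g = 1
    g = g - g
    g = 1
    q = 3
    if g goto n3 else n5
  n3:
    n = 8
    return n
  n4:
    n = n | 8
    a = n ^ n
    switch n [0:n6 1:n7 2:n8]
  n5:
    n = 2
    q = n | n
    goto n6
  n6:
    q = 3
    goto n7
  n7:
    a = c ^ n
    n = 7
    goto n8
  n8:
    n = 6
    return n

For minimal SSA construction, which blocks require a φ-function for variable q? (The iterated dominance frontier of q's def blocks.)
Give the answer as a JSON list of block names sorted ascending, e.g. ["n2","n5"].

Answer: ["n3", "n6", "n7", "n8"]

Derivation:
idom tree: n1←n0 n2←n0 n3←n0 n4←n1 n5←n2 n6←n0 n7←n0 n8←n0
Dom∩ at merges:
  n3: preds {n1,n2}: {n0,n1} ∩ {n0,n2} = {n0}; idom=n0
  n6: preds {n1,n4,n5}: {n0,n1} ∩ {n0,n1,n4} ∩ {n0,n2,n5} = {n0}; idom=n0
  n7: preds {n4,n6}: {n0,n1,n4} ∩ {n0,n6} = {n0}; idom=n0
  n8: preds {n4,n7}: {n0,n1,n4} ∩ {n0,n7} = {n0}; idom=n0

DF walk-up:
  join n3 pred n1: n1 stop@n0
  join n3 pred n2: n2 stop@n0
  join n6 pred n1: n1 stop@n0
  join n6 pred n4: n4→n1 stop@n0
  join n6 pred n5: n5→n2 stop@n0
  join n7 pred n4: n4→n1 stop@n0
  join n7 pred n6: n6 stop@n0
  join n8 pred n4: n4→n1 stop@n0
  join n8 pred n7: n7 stop@n0
  n0: DF=∅
  n1: DF={n3,n6,n7,n8}
  n2: DF={n3,n6}
  n3: DF=∅
  n4: DF={n6,n7,n8}
  n5: DF={n6}
  n6: DF={n7}
  n7: DF={n8}
  n8: DF=∅

φ for q: defs {n0,n2,n5,n6}
  DF⁺ = {n3,n6,n7,n8}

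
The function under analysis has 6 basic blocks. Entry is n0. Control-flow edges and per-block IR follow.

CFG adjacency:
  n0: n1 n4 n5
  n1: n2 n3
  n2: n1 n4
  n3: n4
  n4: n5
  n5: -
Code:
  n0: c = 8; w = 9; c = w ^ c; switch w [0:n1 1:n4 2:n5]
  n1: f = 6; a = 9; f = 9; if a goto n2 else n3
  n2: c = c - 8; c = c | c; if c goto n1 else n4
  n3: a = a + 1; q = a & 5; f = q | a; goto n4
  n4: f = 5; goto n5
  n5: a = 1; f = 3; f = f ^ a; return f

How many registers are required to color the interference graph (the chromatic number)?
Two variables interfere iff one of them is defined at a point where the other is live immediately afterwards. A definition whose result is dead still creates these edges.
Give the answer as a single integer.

Block summaries:
  n0 def {c,w} use ∅
  n1 def {a,f} use ∅
  n2 def {c} use {c}
  n3 def {a,f,q} use {a}
  n4 def {f} use ∅
  n5 def {a,f} use ∅

Live sets:
  live n0: ∅→{c}
  live n1: {c}→{a,c}
  live n2: {c}→{c}
  live n3: {a}→∅
  live n4: ∅→∅
  live n5: ∅→∅

Conflict graph:
  a — {c,f,q}
  c — {a,f,w}
  f — {a,c}
  q — {a}
  w — {c}

Chromatic number:
  lower bound: {a,c,f} mutually conflict ⇒ χ ≥ 3
  3-colouring: R0={a,w}  R1={c,q}  R2={f}
  χ = 3

Answer: 3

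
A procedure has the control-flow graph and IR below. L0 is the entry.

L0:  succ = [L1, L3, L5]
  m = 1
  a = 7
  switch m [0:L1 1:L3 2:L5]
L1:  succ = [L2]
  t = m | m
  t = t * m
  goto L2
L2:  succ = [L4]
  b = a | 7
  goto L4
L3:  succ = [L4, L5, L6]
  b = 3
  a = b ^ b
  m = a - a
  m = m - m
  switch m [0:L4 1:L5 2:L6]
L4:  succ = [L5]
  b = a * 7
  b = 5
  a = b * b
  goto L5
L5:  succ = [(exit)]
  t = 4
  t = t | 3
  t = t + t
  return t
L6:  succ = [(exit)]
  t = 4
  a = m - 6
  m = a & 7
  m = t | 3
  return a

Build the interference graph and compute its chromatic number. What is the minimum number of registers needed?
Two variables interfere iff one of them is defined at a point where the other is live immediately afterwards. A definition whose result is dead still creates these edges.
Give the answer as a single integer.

def/use:
  L0: def={a,m} ue=∅
  L1: def={t} ue={m}
  L2: def={b} ue={a}
  L3: def={a,b,m} ue=∅
  L4: def={a,b} ue={a}
  L5: def={t} ue=∅
  L6: def={a,m,t} ue={m}

Backward fixpoint:
  L0: in=∅ out={a,m}
  L1: in={a,m} out={a}
  L2: in={a} out={a}
  L3: in=∅ out={a,m}
  L4: in={a} out=∅
  L5: in=∅ out=∅
  L6: in={m} out=∅

Interference:
  a: {b,m,t}
  b: {a}
  m: {a,t}
  t: {a,m}

Chromatic number:
  lower bound: {a,m,t} mutually conflict ⇒ χ ≥ 3
  3-colouring: R0={a}  R1={b,m}  R2={t}
  χ = 3

Answer: 3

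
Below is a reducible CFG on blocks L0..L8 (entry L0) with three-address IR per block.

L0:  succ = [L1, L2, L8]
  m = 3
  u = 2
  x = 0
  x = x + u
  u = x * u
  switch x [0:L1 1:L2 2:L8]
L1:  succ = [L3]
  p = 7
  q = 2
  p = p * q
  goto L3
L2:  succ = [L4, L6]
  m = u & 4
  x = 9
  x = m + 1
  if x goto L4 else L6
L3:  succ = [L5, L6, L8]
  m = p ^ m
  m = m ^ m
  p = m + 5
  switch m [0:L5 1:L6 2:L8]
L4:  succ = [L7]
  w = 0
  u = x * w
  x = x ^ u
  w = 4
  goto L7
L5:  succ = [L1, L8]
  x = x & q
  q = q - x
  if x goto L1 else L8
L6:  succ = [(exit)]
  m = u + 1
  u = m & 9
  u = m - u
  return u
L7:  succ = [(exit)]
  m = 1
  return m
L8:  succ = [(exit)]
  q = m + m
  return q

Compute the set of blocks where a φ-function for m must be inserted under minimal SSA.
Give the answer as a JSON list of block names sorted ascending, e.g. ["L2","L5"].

idom tree: L1←L0 L2←L0 L3←L1 L4←L2 L5←L3 L6←L0 L7←L4 L8←L0
Dom at joins:
  L1: preds {L0,L5}: {L0} ∩ {L0,L1,L3,L5} = {L0}; idom=L0
  L6: preds {L2,L3}: {L0,L2} ∩ {L0,L1,L3} = {L0}; idom=L0
  L8: preds {L0,L3,L5}: {L0} ∩ {L0,L1,L3} ∩ {L0,L1,L3,L5} = {L0}; idom=L0

DF derivation:
  L1←L0: walk · to L0
  L1←L5: walk L5→L3→L1 to L0
  L6←L2: walk L2 to L0
  L6←L3: walk L3→L1 to L0
  L8←L0: walk · to L0
  L8←L3: walk L3→L1 to L0
  L8←L5: walk L5→L3→L1 to L0
  L0: DF=∅
  L1: DF={L1,L6,L8}
  L2: DF={L6}
  L3: DF={L1,L6,L8}
  L4: DF=∅
  L5: DF={L1,L8}
  L6: DF=∅
  L7: DF=∅
  L8: DF=∅

φ for m: defs {L0,L2,L3,L6,L7}
  DF⁺ = {L1,L6,L8}

Answer: ["L1", "L6", "L8"]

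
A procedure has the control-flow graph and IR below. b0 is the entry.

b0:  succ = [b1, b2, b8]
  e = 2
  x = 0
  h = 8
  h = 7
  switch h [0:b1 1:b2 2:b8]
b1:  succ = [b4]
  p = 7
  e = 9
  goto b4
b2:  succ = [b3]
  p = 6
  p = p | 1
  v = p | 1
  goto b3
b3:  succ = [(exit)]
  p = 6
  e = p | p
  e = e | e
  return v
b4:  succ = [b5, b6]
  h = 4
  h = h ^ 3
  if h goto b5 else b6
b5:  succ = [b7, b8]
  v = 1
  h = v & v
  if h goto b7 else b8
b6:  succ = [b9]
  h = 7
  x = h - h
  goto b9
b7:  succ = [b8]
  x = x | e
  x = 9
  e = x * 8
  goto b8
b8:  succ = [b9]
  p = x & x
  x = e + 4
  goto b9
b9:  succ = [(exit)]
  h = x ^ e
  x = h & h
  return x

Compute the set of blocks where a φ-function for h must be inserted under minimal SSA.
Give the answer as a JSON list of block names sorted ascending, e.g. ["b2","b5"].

Answer: ["b8", "b9"]

Analysis:
idom tree: b1←b0 b2←b0 b3←b2 b4←b1 b5←b4 b6←b4 b7←b5 b8←b0 b9←b0
Dom∩ at merges:
  b8: preds {b0,b5,b7}: {b0} ∩ {b0,b1,b4,b5} ∩ {b0,b1,b4,b5,b7} = {b0}; idom=b0
  b9: preds {b6,b8}: {b0,b1,b4,b6} ∩ {b0,b8} = {b0}; idom=b0

DF walk-up:
  b8←b0: walk · to b0
  b8←b5: walk b5→b4→b1 to b0
  b8←b7: walk b7→b5→b4→b1 to b0
  b9←b6: walk b6→b4→b1 to b0
  b9←b8: walk b8 to b0
  b0 → ∅
  b1 → {b8,b9}
  b2 → ∅
  b3 → ∅
  b4 → {b8,b9}
  b5 → {b8}
  b6 → {b9}
  b7 → {b8}
  b8 → {b9}
  b9 → ∅

φ for h: defs {b0,b4,b5,b6,b9}
  DF⁺ = {b8,b9}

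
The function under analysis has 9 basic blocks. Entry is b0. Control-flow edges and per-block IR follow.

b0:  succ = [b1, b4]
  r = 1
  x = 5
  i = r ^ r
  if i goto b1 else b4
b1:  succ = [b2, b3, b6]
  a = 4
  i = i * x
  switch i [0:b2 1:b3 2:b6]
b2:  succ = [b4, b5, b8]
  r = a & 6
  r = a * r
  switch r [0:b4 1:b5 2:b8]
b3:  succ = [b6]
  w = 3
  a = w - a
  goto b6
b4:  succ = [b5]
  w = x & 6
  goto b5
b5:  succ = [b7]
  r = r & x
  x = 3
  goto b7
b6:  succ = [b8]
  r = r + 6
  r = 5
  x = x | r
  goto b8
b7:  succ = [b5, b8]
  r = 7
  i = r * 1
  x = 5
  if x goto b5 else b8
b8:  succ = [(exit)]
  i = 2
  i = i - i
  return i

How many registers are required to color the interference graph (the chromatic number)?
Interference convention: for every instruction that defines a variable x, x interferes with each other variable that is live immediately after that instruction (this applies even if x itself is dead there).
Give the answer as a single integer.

Answer: 4

Analysis:
Block summaries:
  b0 def {i,r,x} use ∅
  b1 def {a,i} use {i,x}
  b2 def {r} use {a}
  b3 def {a,w} use {a}
  b4 def {w} use {x}
  b5 def {r,x} use {r,x}
  b6 def {r,x} use {r,x}
  b7 def {i,r,x} use ∅
  b8 def {i} use ∅

Live sets:
  b0 li=∅ lo={i,r,x}
  b1 li={i,r,x} lo={a,r,x}
  b2 li={a,x} lo={r,x}
  b3 li={a,r,x} lo={r,x}
  b4 li={r,x} lo={r,x}
  b5 li={r,x} lo=∅
  b6 li={r,x} lo=∅
  b7 li=∅ lo={r,x}
  b8 li=∅ lo=∅

Interference:
  a: {i,r,w,x}
  i: {a,r,x}
  r: {a,i,w,x}
  w: {a,r,x}
  x: {a,i,r,w}

Colouring:
  {a,i,r,x} pairwise interfere (4-clique) ⇒ χ ≥ 4
  assign a→R0 i→R3 r→R1 w→R3 x→R2 — no edge inside a register ⇒ χ ≤ 4
  χ = 4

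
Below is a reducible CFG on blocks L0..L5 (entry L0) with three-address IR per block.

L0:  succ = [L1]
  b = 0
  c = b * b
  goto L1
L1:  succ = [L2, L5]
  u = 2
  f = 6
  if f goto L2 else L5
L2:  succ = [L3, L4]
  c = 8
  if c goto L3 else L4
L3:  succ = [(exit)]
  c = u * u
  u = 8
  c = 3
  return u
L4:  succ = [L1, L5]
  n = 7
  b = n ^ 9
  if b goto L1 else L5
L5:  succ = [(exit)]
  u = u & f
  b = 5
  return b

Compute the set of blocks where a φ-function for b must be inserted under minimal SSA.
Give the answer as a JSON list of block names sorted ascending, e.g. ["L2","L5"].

idom tree: L1←L0 L2←L1 L3←L2 L4←L2 L5←L1
Dom∩ at merges:
  L1: preds {L0,L4}: {L0} ∩ {L0,L1,L2,L4} = {L0}; idom=L0
  L5: preds {L1,L4}: {L0,L1} ∩ {L0,L1,L2,L4} = {L0,L1}; idom=L1

Frontier:
  L1←L0: walk · to L0
  L1←L4: walk L4→L2→L1 to L0
  L5←L1: walk · to L1
  L5←L4: walk L4→L2 to L1
  DF(L0)=∅
  DF(L1)={L1}
  DF(L2)={L1,L5}
  DF(L3)=∅
  DF(L4)={L1,L5}
  DF(L5)=∅

φ for b: defs {L0,L4,L5}
  DF⁺ = {L1,L5}

Answer: ["L1", "L5"]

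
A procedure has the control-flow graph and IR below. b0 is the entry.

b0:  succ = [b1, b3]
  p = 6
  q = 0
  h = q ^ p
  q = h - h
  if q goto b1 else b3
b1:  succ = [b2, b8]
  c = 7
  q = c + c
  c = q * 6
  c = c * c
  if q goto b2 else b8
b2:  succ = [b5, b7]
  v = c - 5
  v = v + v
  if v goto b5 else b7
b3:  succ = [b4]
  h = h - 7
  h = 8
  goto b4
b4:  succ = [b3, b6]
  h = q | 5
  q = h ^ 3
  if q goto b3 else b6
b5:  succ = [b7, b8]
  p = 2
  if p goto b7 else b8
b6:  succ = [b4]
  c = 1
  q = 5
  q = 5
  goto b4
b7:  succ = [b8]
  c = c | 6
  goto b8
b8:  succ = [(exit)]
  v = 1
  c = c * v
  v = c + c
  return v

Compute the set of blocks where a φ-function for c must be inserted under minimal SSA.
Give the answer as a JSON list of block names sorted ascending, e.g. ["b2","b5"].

idom tree: b1←b0 b2←b1 b3←b0 b4←b3 b5←b2 b6←b4 b7←b2 b8←b1
Dom∩ at merges:
  b3: preds {b0,b4}: {b0} ∩ {b0,b3,b4} = {b0}; idom=b0
  b4: preds {b3,b6}: {b0,b3} ∩ {b0,b3,b4,b6} = {b0,b3}; idom=b3
  b7: preds {b2,b5}: {b0,b1,b2} ∩ {b0,b1,b2,b5} = {b0,b1,b2}; idom=b2
  b8: preds {b1,b5,b7}: {b0,b1} ∩ {b0,b1,b2,b5} ∩ {b0,b1,b2,b7} = {b0,b1}; idom=b1

DF derivation:
  b3←b0: walk · to b0
  b3←b4: walk b4→b3 to b0
  b4←b3: walk · to b3
  b4←b6: walk b6→b4 to b3
  b7←b2: walk · to b2
  b7←b5: walk b5 to b2
  b8←b1: walk · to b1
  b8←b5: walk b5→b2 to b1
  b8←b7: walk b7→b2 to b1
  b0 → ∅
  b1 → ∅
  b2 → {b8}
  b3 → {b3}
  b4 → {b3,b4}
  b5 → {b7,b8}
  b6 → {b4}
  b7 → {b8}
  b8 → ∅

φ for c: defs {b1,b6,b7,b8}
  DF⁺ = {b3,b4,b8}

Answer: ["b3", "b4", "b8"]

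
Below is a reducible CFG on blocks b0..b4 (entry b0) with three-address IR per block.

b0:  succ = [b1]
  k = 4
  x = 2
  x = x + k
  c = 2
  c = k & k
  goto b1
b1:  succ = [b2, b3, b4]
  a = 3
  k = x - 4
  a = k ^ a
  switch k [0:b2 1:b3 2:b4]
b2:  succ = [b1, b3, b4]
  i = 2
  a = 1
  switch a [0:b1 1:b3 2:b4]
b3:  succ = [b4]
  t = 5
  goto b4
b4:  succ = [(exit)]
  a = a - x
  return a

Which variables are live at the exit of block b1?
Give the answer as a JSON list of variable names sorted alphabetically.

Per-block:
  b0 def {c,k,x} use ∅
  b1 def {a,k} use {x}
  b2 def {a,i} use ∅
  b3 def {t} use ∅
  b4 def {a} use {a,x}

Live sets:
  live b0: ∅→{x}
  live b1: {x}→{a,x}
  live b2: {x}→{a,x}
  live b3: {a,x}→{a,x}
  live b4: {a,x}→∅

live-out(b1) = ["a", "x"]

Answer: ["a", "x"]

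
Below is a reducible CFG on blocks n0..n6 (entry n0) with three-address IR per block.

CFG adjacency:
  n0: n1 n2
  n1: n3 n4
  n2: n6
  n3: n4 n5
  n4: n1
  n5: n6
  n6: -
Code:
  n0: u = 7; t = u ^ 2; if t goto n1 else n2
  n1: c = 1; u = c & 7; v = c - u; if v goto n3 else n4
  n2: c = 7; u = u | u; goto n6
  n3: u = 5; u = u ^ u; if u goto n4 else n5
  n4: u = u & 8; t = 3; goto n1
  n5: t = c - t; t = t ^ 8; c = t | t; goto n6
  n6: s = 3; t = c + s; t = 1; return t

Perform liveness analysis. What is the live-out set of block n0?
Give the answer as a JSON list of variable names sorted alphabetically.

def/use:
  n0 def {t,u} use ∅
  n1 def {c,u,v} use ∅
  n2 def {c,u} use {u}
  n3 def {u} use ∅
  n4 def {t,u} use {u}
  n5 def {c,t} use {c,t}
  n6 def {s,t} use {c}

Live sets:
  n0: in=∅ out={t,u}
  n1: in={t} out={c,t,u}
  n2: in={u} out={c}
  n3: in={c,t} out={c,t,u}
  n4: in={u} out={t}
  n5: in={c,t} out={c}
  n6: in={c} out=∅

live-out(n0) = ["t", "u"]

Answer: ["t", "u"]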